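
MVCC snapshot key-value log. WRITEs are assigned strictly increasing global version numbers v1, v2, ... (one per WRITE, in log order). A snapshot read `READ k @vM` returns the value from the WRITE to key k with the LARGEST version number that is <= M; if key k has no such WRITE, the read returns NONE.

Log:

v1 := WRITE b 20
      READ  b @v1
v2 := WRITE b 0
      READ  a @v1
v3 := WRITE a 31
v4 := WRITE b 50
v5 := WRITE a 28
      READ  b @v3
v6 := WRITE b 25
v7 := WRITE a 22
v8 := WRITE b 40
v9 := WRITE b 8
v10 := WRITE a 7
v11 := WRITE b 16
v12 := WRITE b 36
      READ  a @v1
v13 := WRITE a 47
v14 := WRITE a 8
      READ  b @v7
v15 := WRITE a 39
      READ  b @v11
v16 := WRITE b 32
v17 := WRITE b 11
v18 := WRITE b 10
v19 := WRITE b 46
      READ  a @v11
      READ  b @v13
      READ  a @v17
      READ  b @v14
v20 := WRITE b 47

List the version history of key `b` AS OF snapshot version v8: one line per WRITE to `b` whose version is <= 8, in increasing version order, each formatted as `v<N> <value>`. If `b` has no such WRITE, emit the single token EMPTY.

Scan writes for key=b with version <= 8:
  v1 WRITE b 20 -> keep
  v2 WRITE b 0 -> keep
  v3 WRITE a 31 -> skip
  v4 WRITE b 50 -> keep
  v5 WRITE a 28 -> skip
  v6 WRITE b 25 -> keep
  v7 WRITE a 22 -> skip
  v8 WRITE b 40 -> keep
  v9 WRITE b 8 -> drop (> snap)
  v10 WRITE a 7 -> skip
  v11 WRITE b 16 -> drop (> snap)
  v12 WRITE b 36 -> drop (> snap)
  v13 WRITE a 47 -> skip
  v14 WRITE a 8 -> skip
  v15 WRITE a 39 -> skip
  v16 WRITE b 32 -> drop (> snap)
  v17 WRITE b 11 -> drop (> snap)
  v18 WRITE b 10 -> drop (> snap)
  v19 WRITE b 46 -> drop (> snap)
  v20 WRITE b 47 -> drop (> snap)
Collected: [(1, 20), (2, 0), (4, 50), (6, 25), (8, 40)]

Answer: v1 20
v2 0
v4 50
v6 25
v8 40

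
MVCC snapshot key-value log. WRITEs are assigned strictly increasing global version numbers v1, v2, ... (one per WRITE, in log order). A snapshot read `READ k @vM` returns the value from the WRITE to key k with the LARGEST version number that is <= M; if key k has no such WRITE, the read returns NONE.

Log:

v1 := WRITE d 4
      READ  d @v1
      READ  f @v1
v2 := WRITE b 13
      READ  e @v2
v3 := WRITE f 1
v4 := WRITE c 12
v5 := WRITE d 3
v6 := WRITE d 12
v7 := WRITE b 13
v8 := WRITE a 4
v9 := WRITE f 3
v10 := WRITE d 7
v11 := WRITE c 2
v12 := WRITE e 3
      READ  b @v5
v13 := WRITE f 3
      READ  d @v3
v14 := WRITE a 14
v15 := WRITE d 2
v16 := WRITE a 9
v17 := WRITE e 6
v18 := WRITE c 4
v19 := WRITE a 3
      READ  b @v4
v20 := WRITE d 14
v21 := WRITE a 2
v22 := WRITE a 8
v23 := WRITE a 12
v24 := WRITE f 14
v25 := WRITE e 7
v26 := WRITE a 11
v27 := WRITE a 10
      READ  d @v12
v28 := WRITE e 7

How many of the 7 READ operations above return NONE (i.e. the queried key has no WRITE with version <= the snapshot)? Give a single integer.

v1: WRITE d=4  (d history now [(1, 4)])
READ d @v1: history=[(1, 4)] -> pick v1 -> 4
READ f @v1: history=[] -> no version <= 1 -> NONE
v2: WRITE b=13  (b history now [(2, 13)])
READ e @v2: history=[] -> no version <= 2 -> NONE
v3: WRITE f=1  (f history now [(3, 1)])
v4: WRITE c=12  (c history now [(4, 12)])
v5: WRITE d=3  (d history now [(1, 4), (5, 3)])
v6: WRITE d=12  (d history now [(1, 4), (5, 3), (6, 12)])
v7: WRITE b=13  (b history now [(2, 13), (7, 13)])
v8: WRITE a=4  (a history now [(8, 4)])
v9: WRITE f=3  (f history now [(3, 1), (9, 3)])
v10: WRITE d=7  (d history now [(1, 4), (5, 3), (6, 12), (10, 7)])
v11: WRITE c=2  (c history now [(4, 12), (11, 2)])
v12: WRITE e=3  (e history now [(12, 3)])
READ b @v5: history=[(2, 13), (7, 13)] -> pick v2 -> 13
v13: WRITE f=3  (f history now [(3, 1), (9, 3), (13, 3)])
READ d @v3: history=[(1, 4), (5, 3), (6, 12), (10, 7)] -> pick v1 -> 4
v14: WRITE a=14  (a history now [(8, 4), (14, 14)])
v15: WRITE d=2  (d history now [(1, 4), (5, 3), (6, 12), (10, 7), (15, 2)])
v16: WRITE a=9  (a history now [(8, 4), (14, 14), (16, 9)])
v17: WRITE e=6  (e history now [(12, 3), (17, 6)])
v18: WRITE c=4  (c history now [(4, 12), (11, 2), (18, 4)])
v19: WRITE a=3  (a history now [(8, 4), (14, 14), (16, 9), (19, 3)])
READ b @v4: history=[(2, 13), (7, 13)] -> pick v2 -> 13
v20: WRITE d=14  (d history now [(1, 4), (5, 3), (6, 12), (10, 7), (15, 2), (20, 14)])
v21: WRITE a=2  (a history now [(8, 4), (14, 14), (16, 9), (19, 3), (21, 2)])
v22: WRITE a=8  (a history now [(8, 4), (14, 14), (16, 9), (19, 3), (21, 2), (22, 8)])
v23: WRITE a=12  (a history now [(8, 4), (14, 14), (16, 9), (19, 3), (21, 2), (22, 8), (23, 12)])
v24: WRITE f=14  (f history now [(3, 1), (9, 3), (13, 3), (24, 14)])
v25: WRITE e=7  (e history now [(12, 3), (17, 6), (25, 7)])
v26: WRITE a=11  (a history now [(8, 4), (14, 14), (16, 9), (19, 3), (21, 2), (22, 8), (23, 12), (26, 11)])
v27: WRITE a=10  (a history now [(8, 4), (14, 14), (16, 9), (19, 3), (21, 2), (22, 8), (23, 12), (26, 11), (27, 10)])
READ d @v12: history=[(1, 4), (5, 3), (6, 12), (10, 7), (15, 2), (20, 14)] -> pick v10 -> 7
v28: WRITE e=7  (e history now [(12, 3), (17, 6), (25, 7), (28, 7)])
Read results in order: ['4', 'NONE', 'NONE', '13', '4', '13', '7']
NONE count = 2

Answer: 2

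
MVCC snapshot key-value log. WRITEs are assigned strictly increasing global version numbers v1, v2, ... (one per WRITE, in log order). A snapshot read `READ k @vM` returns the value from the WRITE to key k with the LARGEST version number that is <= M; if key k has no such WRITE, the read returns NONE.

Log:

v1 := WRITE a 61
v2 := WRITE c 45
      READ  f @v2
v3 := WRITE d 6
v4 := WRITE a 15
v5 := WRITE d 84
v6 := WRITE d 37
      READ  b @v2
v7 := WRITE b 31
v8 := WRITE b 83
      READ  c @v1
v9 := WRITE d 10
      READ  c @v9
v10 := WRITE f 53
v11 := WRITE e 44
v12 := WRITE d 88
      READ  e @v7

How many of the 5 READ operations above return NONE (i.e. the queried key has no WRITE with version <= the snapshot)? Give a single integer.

Answer: 4

Derivation:
v1: WRITE a=61  (a history now [(1, 61)])
v2: WRITE c=45  (c history now [(2, 45)])
READ f @v2: history=[] -> no version <= 2 -> NONE
v3: WRITE d=6  (d history now [(3, 6)])
v4: WRITE a=15  (a history now [(1, 61), (4, 15)])
v5: WRITE d=84  (d history now [(3, 6), (5, 84)])
v6: WRITE d=37  (d history now [(3, 6), (5, 84), (6, 37)])
READ b @v2: history=[] -> no version <= 2 -> NONE
v7: WRITE b=31  (b history now [(7, 31)])
v8: WRITE b=83  (b history now [(7, 31), (8, 83)])
READ c @v1: history=[(2, 45)] -> no version <= 1 -> NONE
v9: WRITE d=10  (d history now [(3, 6), (5, 84), (6, 37), (9, 10)])
READ c @v9: history=[(2, 45)] -> pick v2 -> 45
v10: WRITE f=53  (f history now [(10, 53)])
v11: WRITE e=44  (e history now [(11, 44)])
v12: WRITE d=88  (d history now [(3, 6), (5, 84), (6, 37), (9, 10), (12, 88)])
READ e @v7: history=[(11, 44)] -> no version <= 7 -> NONE
Read results in order: ['NONE', 'NONE', 'NONE', '45', 'NONE']
NONE count = 4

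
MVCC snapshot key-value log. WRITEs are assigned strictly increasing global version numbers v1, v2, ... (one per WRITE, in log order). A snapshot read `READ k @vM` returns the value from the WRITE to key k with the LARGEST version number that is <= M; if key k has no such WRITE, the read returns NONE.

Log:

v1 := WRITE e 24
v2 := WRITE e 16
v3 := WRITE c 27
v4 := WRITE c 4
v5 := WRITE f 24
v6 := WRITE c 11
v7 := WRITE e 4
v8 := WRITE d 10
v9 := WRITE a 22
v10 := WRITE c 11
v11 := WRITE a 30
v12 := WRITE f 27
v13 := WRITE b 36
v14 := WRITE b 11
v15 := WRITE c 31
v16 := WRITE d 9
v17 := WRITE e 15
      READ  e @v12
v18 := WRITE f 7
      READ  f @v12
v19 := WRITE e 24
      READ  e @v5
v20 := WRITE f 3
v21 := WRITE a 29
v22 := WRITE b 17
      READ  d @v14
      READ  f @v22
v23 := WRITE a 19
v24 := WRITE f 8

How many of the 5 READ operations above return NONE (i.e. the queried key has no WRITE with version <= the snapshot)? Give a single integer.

Answer: 0

Derivation:
v1: WRITE e=24  (e history now [(1, 24)])
v2: WRITE e=16  (e history now [(1, 24), (2, 16)])
v3: WRITE c=27  (c history now [(3, 27)])
v4: WRITE c=4  (c history now [(3, 27), (4, 4)])
v5: WRITE f=24  (f history now [(5, 24)])
v6: WRITE c=11  (c history now [(3, 27), (4, 4), (6, 11)])
v7: WRITE e=4  (e history now [(1, 24), (2, 16), (7, 4)])
v8: WRITE d=10  (d history now [(8, 10)])
v9: WRITE a=22  (a history now [(9, 22)])
v10: WRITE c=11  (c history now [(3, 27), (4, 4), (6, 11), (10, 11)])
v11: WRITE a=30  (a history now [(9, 22), (11, 30)])
v12: WRITE f=27  (f history now [(5, 24), (12, 27)])
v13: WRITE b=36  (b history now [(13, 36)])
v14: WRITE b=11  (b history now [(13, 36), (14, 11)])
v15: WRITE c=31  (c history now [(3, 27), (4, 4), (6, 11), (10, 11), (15, 31)])
v16: WRITE d=9  (d history now [(8, 10), (16, 9)])
v17: WRITE e=15  (e history now [(1, 24), (2, 16), (7, 4), (17, 15)])
READ e @v12: history=[(1, 24), (2, 16), (7, 4), (17, 15)] -> pick v7 -> 4
v18: WRITE f=7  (f history now [(5, 24), (12, 27), (18, 7)])
READ f @v12: history=[(5, 24), (12, 27), (18, 7)] -> pick v12 -> 27
v19: WRITE e=24  (e history now [(1, 24), (2, 16), (7, 4), (17, 15), (19, 24)])
READ e @v5: history=[(1, 24), (2, 16), (7, 4), (17, 15), (19, 24)] -> pick v2 -> 16
v20: WRITE f=3  (f history now [(5, 24), (12, 27), (18, 7), (20, 3)])
v21: WRITE a=29  (a history now [(9, 22), (11, 30), (21, 29)])
v22: WRITE b=17  (b history now [(13, 36), (14, 11), (22, 17)])
READ d @v14: history=[(8, 10), (16, 9)] -> pick v8 -> 10
READ f @v22: history=[(5, 24), (12, 27), (18, 7), (20, 3)] -> pick v20 -> 3
v23: WRITE a=19  (a history now [(9, 22), (11, 30), (21, 29), (23, 19)])
v24: WRITE f=8  (f history now [(5, 24), (12, 27), (18, 7), (20, 3), (24, 8)])
Read results in order: ['4', '27', '16', '10', '3']
NONE count = 0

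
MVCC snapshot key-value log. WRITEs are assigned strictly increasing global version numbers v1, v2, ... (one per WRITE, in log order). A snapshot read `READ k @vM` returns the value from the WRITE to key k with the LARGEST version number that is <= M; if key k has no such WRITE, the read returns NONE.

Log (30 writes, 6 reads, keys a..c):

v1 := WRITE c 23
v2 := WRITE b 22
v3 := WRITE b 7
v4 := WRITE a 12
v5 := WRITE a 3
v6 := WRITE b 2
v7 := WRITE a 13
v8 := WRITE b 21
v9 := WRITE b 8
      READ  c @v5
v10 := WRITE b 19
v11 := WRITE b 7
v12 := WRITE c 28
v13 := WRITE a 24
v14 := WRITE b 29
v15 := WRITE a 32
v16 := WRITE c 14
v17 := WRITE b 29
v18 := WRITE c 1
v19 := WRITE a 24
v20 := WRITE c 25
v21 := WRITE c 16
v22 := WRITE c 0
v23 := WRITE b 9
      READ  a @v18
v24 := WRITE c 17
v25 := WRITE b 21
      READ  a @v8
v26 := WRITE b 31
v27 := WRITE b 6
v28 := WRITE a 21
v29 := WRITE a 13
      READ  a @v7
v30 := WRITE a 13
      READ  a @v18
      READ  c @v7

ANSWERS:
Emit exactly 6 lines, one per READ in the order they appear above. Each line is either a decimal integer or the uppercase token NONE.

Answer: 23
32
13
13
32
23

Derivation:
v1: WRITE c=23  (c history now [(1, 23)])
v2: WRITE b=22  (b history now [(2, 22)])
v3: WRITE b=7  (b history now [(2, 22), (3, 7)])
v4: WRITE a=12  (a history now [(4, 12)])
v5: WRITE a=3  (a history now [(4, 12), (5, 3)])
v6: WRITE b=2  (b history now [(2, 22), (3, 7), (6, 2)])
v7: WRITE a=13  (a history now [(4, 12), (5, 3), (7, 13)])
v8: WRITE b=21  (b history now [(2, 22), (3, 7), (6, 2), (8, 21)])
v9: WRITE b=8  (b history now [(2, 22), (3, 7), (6, 2), (8, 21), (9, 8)])
READ c @v5: history=[(1, 23)] -> pick v1 -> 23
v10: WRITE b=19  (b history now [(2, 22), (3, 7), (6, 2), (8, 21), (9, 8), (10, 19)])
v11: WRITE b=7  (b history now [(2, 22), (3, 7), (6, 2), (8, 21), (9, 8), (10, 19), (11, 7)])
v12: WRITE c=28  (c history now [(1, 23), (12, 28)])
v13: WRITE a=24  (a history now [(4, 12), (5, 3), (7, 13), (13, 24)])
v14: WRITE b=29  (b history now [(2, 22), (3, 7), (6, 2), (8, 21), (9, 8), (10, 19), (11, 7), (14, 29)])
v15: WRITE a=32  (a history now [(4, 12), (5, 3), (7, 13), (13, 24), (15, 32)])
v16: WRITE c=14  (c history now [(1, 23), (12, 28), (16, 14)])
v17: WRITE b=29  (b history now [(2, 22), (3, 7), (6, 2), (8, 21), (9, 8), (10, 19), (11, 7), (14, 29), (17, 29)])
v18: WRITE c=1  (c history now [(1, 23), (12, 28), (16, 14), (18, 1)])
v19: WRITE a=24  (a history now [(4, 12), (5, 3), (7, 13), (13, 24), (15, 32), (19, 24)])
v20: WRITE c=25  (c history now [(1, 23), (12, 28), (16, 14), (18, 1), (20, 25)])
v21: WRITE c=16  (c history now [(1, 23), (12, 28), (16, 14), (18, 1), (20, 25), (21, 16)])
v22: WRITE c=0  (c history now [(1, 23), (12, 28), (16, 14), (18, 1), (20, 25), (21, 16), (22, 0)])
v23: WRITE b=9  (b history now [(2, 22), (3, 7), (6, 2), (8, 21), (9, 8), (10, 19), (11, 7), (14, 29), (17, 29), (23, 9)])
READ a @v18: history=[(4, 12), (5, 3), (7, 13), (13, 24), (15, 32), (19, 24)] -> pick v15 -> 32
v24: WRITE c=17  (c history now [(1, 23), (12, 28), (16, 14), (18, 1), (20, 25), (21, 16), (22, 0), (24, 17)])
v25: WRITE b=21  (b history now [(2, 22), (3, 7), (6, 2), (8, 21), (9, 8), (10, 19), (11, 7), (14, 29), (17, 29), (23, 9), (25, 21)])
READ a @v8: history=[(4, 12), (5, 3), (7, 13), (13, 24), (15, 32), (19, 24)] -> pick v7 -> 13
v26: WRITE b=31  (b history now [(2, 22), (3, 7), (6, 2), (8, 21), (9, 8), (10, 19), (11, 7), (14, 29), (17, 29), (23, 9), (25, 21), (26, 31)])
v27: WRITE b=6  (b history now [(2, 22), (3, 7), (6, 2), (8, 21), (9, 8), (10, 19), (11, 7), (14, 29), (17, 29), (23, 9), (25, 21), (26, 31), (27, 6)])
v28: WRITE a=21  (a history now [(4, 12), (5, 3), (7, 13), (13, 24), (15, 32), (19, 24), (28, 21)])
v29: WRITE a=13  (a history now [(4, 12), (5, 3), (7, 13), (13, 24), (15, 32), (19, 24), (28, 21), (29, 13)])
READ a @v7: history=[(4, 12), (5, 3), (7, 13), (13, 24), (15, 32), (19, 24), (28, 21), (29, 13)] -> pick v7 -> 13
v30: WRITE a=13  (a history now [(4, 12), (5, 3), (7, 13), (13, 24), (15, 32), (19, 24), (28, 21), (29, 13), (30, 13)])
READ a @v18: history=[(4, 12), (5, 3), (7, 13), (13, 24), (15, 32), (19, 24), (28, 21), (29, 13), (30, 13)] -> pick v15 -> 32
READ c @v7: history=[(1, 23), (12, 28), (16, 14), (18, 1), (20, 25), (21, 16), (22, 0), (24, 17)] -> pick v1 -> 23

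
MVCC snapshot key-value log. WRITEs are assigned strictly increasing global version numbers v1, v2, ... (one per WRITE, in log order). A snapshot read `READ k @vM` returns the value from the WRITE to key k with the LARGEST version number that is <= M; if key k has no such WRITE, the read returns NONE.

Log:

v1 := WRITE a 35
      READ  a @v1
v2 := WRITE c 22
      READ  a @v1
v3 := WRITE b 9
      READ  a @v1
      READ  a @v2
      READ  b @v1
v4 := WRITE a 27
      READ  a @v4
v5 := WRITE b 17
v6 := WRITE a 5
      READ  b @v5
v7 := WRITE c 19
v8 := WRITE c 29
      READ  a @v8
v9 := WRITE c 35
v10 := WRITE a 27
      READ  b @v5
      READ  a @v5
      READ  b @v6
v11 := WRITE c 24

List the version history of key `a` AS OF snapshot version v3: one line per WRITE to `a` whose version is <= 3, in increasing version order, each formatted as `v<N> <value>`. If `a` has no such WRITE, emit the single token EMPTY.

Scan writes for key=a with version <= 3:
  v1 WRITE a 35 -> keep
  v2 WRITE c 22 -> skip
  v3 WRITE b 9 -> skip
  v4 WRITE a 27 -> drop (> snap)
  v5 WRITE b 17 -> skip
  v6 WRITE a 5 -> drop (> snap)
  v7 WRITE c 19 -> skip
  v8 WRITE c 29 -> skip
  v9 WRITE c 35 -> skip
  v10 WRITE a 27 -> drop (> snap)
  v11 WRITE c 24 -> skip
Collected: [(1, 35)]

Answer: v1 35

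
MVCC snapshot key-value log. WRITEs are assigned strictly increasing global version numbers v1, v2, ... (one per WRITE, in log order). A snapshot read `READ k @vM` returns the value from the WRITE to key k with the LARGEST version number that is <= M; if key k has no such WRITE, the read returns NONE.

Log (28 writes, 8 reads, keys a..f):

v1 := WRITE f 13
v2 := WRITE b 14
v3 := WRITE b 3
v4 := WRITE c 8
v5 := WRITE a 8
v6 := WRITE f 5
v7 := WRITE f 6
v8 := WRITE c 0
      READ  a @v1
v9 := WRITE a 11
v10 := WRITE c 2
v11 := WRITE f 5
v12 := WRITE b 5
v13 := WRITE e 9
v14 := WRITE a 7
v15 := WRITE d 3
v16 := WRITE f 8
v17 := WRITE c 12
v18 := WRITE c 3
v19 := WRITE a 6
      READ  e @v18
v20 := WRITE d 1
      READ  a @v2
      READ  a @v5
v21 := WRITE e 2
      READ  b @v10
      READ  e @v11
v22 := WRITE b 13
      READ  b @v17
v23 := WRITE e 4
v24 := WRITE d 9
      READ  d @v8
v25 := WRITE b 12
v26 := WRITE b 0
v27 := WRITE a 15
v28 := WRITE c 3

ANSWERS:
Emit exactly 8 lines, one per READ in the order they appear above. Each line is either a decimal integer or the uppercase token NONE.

v1: WRITE f=13  (f history now [(1, 13)])
v2: WRITE b=14  (b history now [(2, 14)])
v3: WRITE b=3  (b history now [(2, 14), (3, 3)])
v4: WRITE c=8  (c history now [(4, 8)])
v5: WRITE a=8  (a history now [(5, 8)])
v6: WRITE f=5  (f history now [(1, 13), (6, 5)])
v7: WRITE f=6  (f history now [(1, 13), (6, 5), (7, 6)])
v8: WRITE c=0  (c history now [(4, 8), (8, 0)])
READ a @v1: history=[(5, 8)] -> no version <= 1 -> NONE
v9: WRITE a=11  (a history now [(5, 8), (9, 11)])
v10: WRITE c=2  (c history now [(4, 8), (8, 0), (10, 2)])
v11: WRITE f=5  (f history now [(1, 13), (6, 5), (7, 6), (11, 5)])
v12: WRITE b=5  (b history now [(2, 14), (3, 3), (12, 5)])
v13: WRITE e=9  (e history now [(13, 9)])
v14: WRITE a=7  (a history now [(5, 8), (9, 11), (14, 7)])
v15: WRITE d=3  (d history now [(15, 3)])
v16: WRITE f=8  (f history now [(1, 13), (6, 5), (7, 6), (11, 5), (16, 8)])
v17: WRITE c=12  (c history now [(4, 8), (8, 0), (10, 2), (17, 12)])
v18: WRITE c=3  (c history now [(4, 8), (8, 0), (10, 2), (17, 12), (18, 3)])
v19: WRITE a=6  (a history now [(5, 8), (9, 11), (14, 7), (19, 6)])
READ e @v18: history=[(13, 9)] -> pick v13 -> 9
v20: WRITE d=1  (d history now [(15, 3), (20, 1)])
READ a @v2: history=[(5, 8), (9, 11), (14, 7), (19, 6)] -> no version <= 2 -> NONE
READ a @v5: history=[(5, 8), (9, 11), (14, 7), (19, 6)] -> pick v5 -> 8
v21: WRITE e=2  (e history now [(13, 9), (21, 2)])
READ b @v10: history=[(2, 14), (3, 3), (12, 5)] -> pick v3 -> 3
READ e @v11: history=[(13, 9), (21, 2)] -> no version <= 11 -> NONE
v22: WRITE b=13  (b history now [(2, 14), (3, 3), (12, 5), (22, 13)])
READ b @v17: history=[(2, 14), (3, 3), (12, 5), (22, 13)] -> pick v12 -> 5
v23: WRITE e=4  (e history now [(13, 9), (21, 2), (23, 4)])
v24: WRITE d=9  (d history now [(15, 3), (20, 1), (24, 9)])
READ d @v8: history=[(15, 3), (20, 1), (24, 9)] -> no version <= 8 -> NONE
v25: WRITE b=12  (b history now [(2, 14), (3, 3), (12, 5), (22, 13), (25, 12)])
v26: WRITE b=0  (b history now [(2, 14), (3, 3), (12, 5), (22, 13), (25, 12), (26, 0)])
v27: WRITE a=15  (a history now [(5, 8), (9, 11), (14, 7), (19, 6), (27, 15)])
v28: WRITE c=3  (c history now [(4, 8), (8, 0), (10, 2), (17, 12), (18, 3), (28, 3)])

Answer: NONE
9
NONE
8
3
NONE
5
NONE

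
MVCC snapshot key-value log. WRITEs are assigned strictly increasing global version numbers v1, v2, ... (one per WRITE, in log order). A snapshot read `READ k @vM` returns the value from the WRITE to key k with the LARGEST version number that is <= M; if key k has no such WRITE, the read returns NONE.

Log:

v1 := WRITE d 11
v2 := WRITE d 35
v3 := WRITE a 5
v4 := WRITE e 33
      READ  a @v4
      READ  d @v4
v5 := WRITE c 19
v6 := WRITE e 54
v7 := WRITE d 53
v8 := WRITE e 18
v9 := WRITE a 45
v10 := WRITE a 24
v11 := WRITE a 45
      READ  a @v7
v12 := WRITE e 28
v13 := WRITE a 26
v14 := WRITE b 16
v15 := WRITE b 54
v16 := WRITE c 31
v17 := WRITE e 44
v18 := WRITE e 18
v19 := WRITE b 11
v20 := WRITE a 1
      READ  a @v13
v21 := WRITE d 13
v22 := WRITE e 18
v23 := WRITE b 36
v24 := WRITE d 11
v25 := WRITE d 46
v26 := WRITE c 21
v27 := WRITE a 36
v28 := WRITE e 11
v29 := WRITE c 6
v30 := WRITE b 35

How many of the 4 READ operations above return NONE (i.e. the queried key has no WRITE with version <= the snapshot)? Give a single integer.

Answer: 0

Derivation:
v1: WRITE d=11  (d history now [(1, 11)])
v2: WRITE d=35  (d history now [(1, 11), (2, 35)])
v3: WRITE a=5  (a history now [(3, 5)])
v4: WRITE e=33  (e history now [(4, 33)])
READ a @v4: history=[(3, 5)] -> pick v3 -> 5
READ d @v4: history=[(1, 11), (2, 35)] -> pick v2 -> 35
v5: WRITE c=19  (c history now [(5, 19)])
v6: WRITE e=54  (e history now [(4, 33), (6, 54)])
v7: WRITE d=53  (d history now [(1, 11), (2, 35), (7, 53)])
v8: WRITE e=18  (e history now [(4, 33), (6, 54), (8, 18)])
v9: WRITE a=45  (a history now [(3, 5), (9, 45)])
v10: WRITE a=24  (a history now [(3, 5), (9, 45), (10, 24)])
v11: WRITE a=45  (a history now [(3, 5), (9, 45), (10, 24), (11, 45)])
READ a @v7: history=[(3, 5), (9, 45), (10, 24), (11, 45)] -> pick v3 -> 5
v12: WRITE e=28  (e history now [(4, 33), (6, 54), (8, 18), (12, 28)])
v13: WRITE a=26  (a history now [(3, 5), (9, 45), (10, 24), (11, 45), (13, 26)])
v14: WRITE b=16  (b history now [(14, 16)])
v15: WRITE b=54  (b history now [(14, 16), (15, 54)])
v16: WRITE c=31  (c history now [(5, 19), (16, 31)])
v17: WRITE e=44  (e history now [(4, 33), (6, 54), (8, 18), (12, 28), (17, 44)])
v18: WRITE e=18  (e history now [(4, 33), (6, 54), (8, 18), (12, 28), (17, 44), (18, 18)])
v19: WRITE b=11  (b history now [(14, 16), (15, 54), (19, 11)])
v20: WRITE a=1  (a history now [(3, 5), (9, 45), (10, 24), (11, 45), (13, 26), (20, 1)])
READ a @v13: history=[(3, 5), (9, 45), (10, 24), (11, 45), (13, 26), (20, 1)] -> pick v13 -> 26
v21: WRITE d=13  (d history now [(1, 11), (2, 35), (7, 53), (21, 13)])
v22: WRITE e=18  (e history now [(4, 33), (6, 54), (8, 18), (12, 28), (17, 44), (18, 18), (22, 18)])
v23: WRITE b=36  (b history now [(14, 16), (15, 54), (19, 11), (23, 36)])
v24: WRITE d=11  (d history now [(1, 11), (2, 35), (7, 53), (21, 13), (24, 11)])
v25: WRITE d=46  (d history now [(1, 11), (2, 35), (7, 53), (21, 13), (24, 11), (25, 46)])
v26: WRITE c=21  (c history now [(5, 19), (16, 31), (26, 21)])
v27: WRITE a=36  (a history now [(3, 5), (9, 45), (10, 24), (11, 45), (13, 26), (20, 1), (27, 36)])
v28: WRITE e=11  (e history now [(4, 33), (6, 54), (8, 18), (12, 28), (17, 44), (18, 18), (22, 18), (28, 11)])
v29: WRITE c=6  (c history now [(5, 19), (16, 31), (26, 21), (29, 6)])
v30: WRITE b=35  (b history now [(14, 16), (15, 54), (19, 11), (23, 36), (30, 35)])
Read results in order: ['5', '35', '5', '26']
NONE count = 0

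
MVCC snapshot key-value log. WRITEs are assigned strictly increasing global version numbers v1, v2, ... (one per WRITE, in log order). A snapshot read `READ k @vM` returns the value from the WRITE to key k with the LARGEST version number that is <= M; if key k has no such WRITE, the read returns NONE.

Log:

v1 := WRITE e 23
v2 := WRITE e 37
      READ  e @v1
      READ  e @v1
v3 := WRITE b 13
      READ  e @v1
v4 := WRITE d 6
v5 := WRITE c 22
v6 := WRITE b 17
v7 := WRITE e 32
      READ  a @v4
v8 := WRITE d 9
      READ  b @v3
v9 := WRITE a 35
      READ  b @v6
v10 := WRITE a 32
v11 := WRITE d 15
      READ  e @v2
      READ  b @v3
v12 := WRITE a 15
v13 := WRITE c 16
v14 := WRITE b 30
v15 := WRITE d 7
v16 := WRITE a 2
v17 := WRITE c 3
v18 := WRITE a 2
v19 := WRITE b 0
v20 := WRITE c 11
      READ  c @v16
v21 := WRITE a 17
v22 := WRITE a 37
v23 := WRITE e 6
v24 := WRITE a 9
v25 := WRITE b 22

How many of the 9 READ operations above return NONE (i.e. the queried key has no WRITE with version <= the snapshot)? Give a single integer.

v1: WRITE e=23  (e history now [(1, 23)])
v2: WRITE e=37  (e history now [(1, 23), (2, 37)])
READ e @v1: history=[(1, 23), (2, 37)] -> pick v1 -> 23
READ e @v1: history=[(1, 23), (2, 37)] -> pick v1 -> 23
v3: WRITE b=13  (b history now [(3, 13)])
READ e @v1: history=[(1, 23), (2, 37)] -> pick v1 -> 23
v4: WRITE d=6  (d history now [(4, 6)])
v5: WRITE c=22  (c history now [(5, 22)])
v6: WRITE b=17  (b history now [(3, 13), (6, 17)])
v7: WRITE e=32  (e history now [(1, 23), (2, 37), (7, 32)])
READ a @v4: history=[] -> no version <= 4 -> NONE
v8: WRITE d=9  (d history now [(4, 6), (8, 9)])
READ b @v3: history=[(3, 13), (6, 17)] -> pick v3 -> 13
v9: WRITE a=35  (a history now [(9, 35)])
READ b @v6: history=[(3, 13), (6, 17)] -> pick v6 -> 17
v10: WRITE a=32  (a history now [(9, 35), (10, 32)])
v11: WRITE d=15  (d history now [(4, 6), (8, 9), (11, 15)])
READ e @v2: history=[(1, 23), (2, 37), (7, 32)] -> pick v2 -> 37
READ b @v3: history=[(3, 13), (6, 17)] -> pick v3 -> 13
v12: WRITE a=15  (a history now [(9, 35), (10, 32), (12, 15)])
v13: WRITE c=16  (c history now [(5, 22), (13, 16)])
v14: WRITE b=30  (b history now [(3, 13), (6, 17), (14, 30)])
v15: WRITE d=7  (d history now [(4, 6), (8, 9), (11, 15), (15, 7)])
v16: WRITE a=2  (a history now [(9, 35), (10, 32), (12, 15), (16, 2)])
v17: WRITE c=3  (c history now [(5, 22), (13, 16), (17, 3)])
v18: WRITE a=2  (a history now [(9, 35), (10, 32), (12, 15), (16, 2), (18, 2)])
v19: WRITE b=0  (b history now [(3, 13), (6, 17), (14, 30), (19, 0)])
v20: WRITE c=11  (c history now [(5, 22), (13, 16), (17, 3), (20, 11)])
READ c @v16: history=[(5, 22), (13, 16), (17, 3), (20, 11)] -> pick v13 -> 16
v21: WRITE a=17  (a history now [(9, 35), (10, 32), (12, 15), (16, 2), (18, 2), (21, 17)])
v22: WRITE a=37  (a history now [(9, 35), (10, 32), (12, 15), (16, 2), (18, 2), (21, 17), (22, 37)])
v23: WRITE e=6  (e history now [(1, 23), (2, 37), (7, 32), (23, 6)])
v24: WRITE a=9  (a history now [(9, 35), (10, 32), (12, 15), (16, 2), (18, 2), (21, 17), (22, 37), (24, 9)])
v25: WRITE b=22  (b history now [(3, 13), (6, 17), (14, 30), (19, 0), (25, 22)])
Read results in order: ['23', '23', '23', 'NONE', '13', '17', '37', '13', '16']
NONE count = 1

Answer: 1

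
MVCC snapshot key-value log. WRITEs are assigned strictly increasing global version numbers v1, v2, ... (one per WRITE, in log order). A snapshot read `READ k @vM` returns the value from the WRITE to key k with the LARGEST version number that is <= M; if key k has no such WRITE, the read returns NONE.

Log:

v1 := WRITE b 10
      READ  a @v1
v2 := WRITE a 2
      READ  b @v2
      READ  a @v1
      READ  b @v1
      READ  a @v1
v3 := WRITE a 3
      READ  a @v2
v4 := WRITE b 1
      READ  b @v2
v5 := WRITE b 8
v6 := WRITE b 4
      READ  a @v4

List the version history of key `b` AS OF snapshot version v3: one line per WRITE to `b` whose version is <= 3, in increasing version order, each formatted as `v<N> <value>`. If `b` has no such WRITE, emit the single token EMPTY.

Answer: v1 10

Derivation:
Scan writes for key=b with version <= 3:
  v1 WRITE b 10 -> keep
  v2 WRITE a 2 -> skip
  v3 WRITE a 3 -> skip
  v4 WRITE b 1 -> drop (> snap)
  v5 WRITE b 8 -> drop (> snap)
  v6 WRITE b 4 -> drop (> snap)
Collected: [(1, 10)]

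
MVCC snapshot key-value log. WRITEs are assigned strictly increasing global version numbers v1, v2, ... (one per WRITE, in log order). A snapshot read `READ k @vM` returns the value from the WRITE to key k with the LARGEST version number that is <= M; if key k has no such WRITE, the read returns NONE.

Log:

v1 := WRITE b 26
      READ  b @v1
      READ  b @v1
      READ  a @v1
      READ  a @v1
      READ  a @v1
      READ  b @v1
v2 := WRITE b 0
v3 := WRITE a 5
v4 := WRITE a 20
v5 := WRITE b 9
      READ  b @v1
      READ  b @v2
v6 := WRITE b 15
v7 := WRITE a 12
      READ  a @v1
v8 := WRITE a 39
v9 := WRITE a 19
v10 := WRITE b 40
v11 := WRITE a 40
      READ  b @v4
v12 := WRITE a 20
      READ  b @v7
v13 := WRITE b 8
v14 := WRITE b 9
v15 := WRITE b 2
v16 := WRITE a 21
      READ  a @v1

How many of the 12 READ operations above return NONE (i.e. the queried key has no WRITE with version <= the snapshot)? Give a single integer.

Answer: 5

Derivation:
v1: WRITE b=26  (b history now [(1, 26)])
READ b @v1: history=[(1, 26)] -> pick v1 -> 26
READ b @v1: history=[(1, 26)] -> pick v1 -> 26
READ a @v1: history=[] -> no version <= 1 -> NONE
READ a @v1: history=[] -> no version <= 1 -> NONE
READ a @v1: history=[] -> no version <= 1 -> NONE
READ b @v1: history=[(1, 26)] -> pick v1 -> 26
v2: WRITE b=0  (b history now [(1, 26), (2, 0)])
v3: WRITE a=5  (a history now [(3, 5)])
v4: WRITE a=20  (a history now [(3, 5), (4, 20)])
v5: WRITE b=9  (b history now [(1, 26), (2, 0), (5, 9)])
READ b @v1: history=[(1, 26), (2, 0), (5, 9)] -> pick v1 -> 26
READ b @v2: history=[(1, 26), (2, 0), (5, 9)] -> pick v2 -> 0
v6: WRITE b=15  (b history now [(1, 26), (2, 0), (5, 9), (6, 15)])
v7: WRITE a=12  (a history now [(3, 5), (4, 20), (7, 12)])
READ a @v1: history=[(3, 5), (4, 20), (7, 12)] -> no version <= 1 -> NONE
v8: WRITE a=39  (a history now [(3, 5), (4, 20), (7, 12), (8, 39)])
v9: WRITE a=19  (a history now [(3, 5), (4, 20), (7, 12), (8, 39), (9, 19)])
v10: WRITE b=40  (b history now [(1, 26), (2, 0), (5, 9), (6, 15), (10, 40)])
v11: WRITE a=40  (a history now [(3, 5), (4, 20), (7, 12), (8, 39), (9, 19), (11, 40)])
READ b @v4: history=[(1, 26), (2, 0), (5, 9), (6, 15), (10, 40)] -> pick v2 -> 0
v12: WRITE a=20  (a history now [(3, 5), (4, 20), (7, 12), (8, 39), (9, 19), (11, 40), (12, 20)])
READ b @v7: history=[(1, 26), (2, 0), (5, 9), (6, 15), (10, 40)] -> pick v6 -> 15
v13: WRITE b=8  (b history now [(1, 26), (2, 0), (5, 9), (6, 15), (10, 40), (13, 8)])
v14: WRITE b=9  (b history now [(1, 26), (2, 0), (5, 9), (6, 15), (10, 40), (13, 8), (14, 9)])
v15: WRITE b=2  (b history now [(1, 26), (2, 0), (5, 9), (6, 15), (10, 40), (13, 8), (14, 9), (15, 2)])
v16: WRITE a=21  (a history now [(3, 5), (4, 20), (7, 12), (8, 39), (9, 19), (11, 40), (12, 20), (16, 21)])
READ a @v1: history=[(3, 5), (4, 20), (7, 12), (8, 39), (9, 19), (11, 40), (12, 20), (16, 21)] -> no version <= 1 -> NONE
Read results in order: ['26', '26', 'NONE', 'NONE', 'NONE', '26', '26', '0', 'NONE', '0', '15', 'NONE']
NONE count = 5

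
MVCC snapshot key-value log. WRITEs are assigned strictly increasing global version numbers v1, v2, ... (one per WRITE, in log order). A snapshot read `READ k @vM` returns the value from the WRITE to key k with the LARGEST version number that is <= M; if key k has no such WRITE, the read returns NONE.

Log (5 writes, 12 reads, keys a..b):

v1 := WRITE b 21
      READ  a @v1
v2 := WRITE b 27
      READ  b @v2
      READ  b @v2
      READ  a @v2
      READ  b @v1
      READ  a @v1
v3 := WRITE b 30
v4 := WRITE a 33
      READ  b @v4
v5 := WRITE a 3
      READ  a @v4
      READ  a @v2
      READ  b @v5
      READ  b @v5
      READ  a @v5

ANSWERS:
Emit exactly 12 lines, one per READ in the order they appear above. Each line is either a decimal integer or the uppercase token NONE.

Answer: NONE
27
27
NONE
21
NONE
30
33
NONE
30
30
3

Derivation:
v1: WRITE b=21  (b history now [(1, 21)])
READ a @v1: history=[] -> no version <= 1 -> NONE
v2: WRITE b=27  (b history now [(1, 21), (2, 27)])
READ b @v2: history=[(1, 21), (2, 27)] -> pick v2 -> 27
READ b @v2: history=[(1, 21), (2, 27)] -> pick v2 -> 27
READ a @v2: history=[] -> no version <= 2 -> NONE
READ b @v1: history=[(1, 21), (2, 27)] -> pick v1 -> 21
READ a @v1: history=[] -> no version <= 1 -> NONE
v3: WRITE b=30  (b history now [(1, 21), (2, 27), (3, 30)])
v4: WRITE a=33  (a history now [(4, 33)])
READ b @v4: history=[(1, 21), (2, 27), (3, 30)] -> pick v3 -> 30
v5: WRITE a=3  (a history now [(4, 33), (5, 3)])
READ a @v4: history=[(4, 33), (5, 3)] -> pick v4 -> 33
READ a @v2: history=[(4, 33), (5, 3)] -> no version <= 2 -> NONE
READ b @v5: history=[(1, 21), (2, 27), (3, 30)] -> pick v3 -> 30
READ b @v5: history=[(1, 21), (2, 27), (3, 30)] -> pick v3 -> 30
READ a @v5: history=[(4, 33), (5, 3)] -> pick v5 -> 3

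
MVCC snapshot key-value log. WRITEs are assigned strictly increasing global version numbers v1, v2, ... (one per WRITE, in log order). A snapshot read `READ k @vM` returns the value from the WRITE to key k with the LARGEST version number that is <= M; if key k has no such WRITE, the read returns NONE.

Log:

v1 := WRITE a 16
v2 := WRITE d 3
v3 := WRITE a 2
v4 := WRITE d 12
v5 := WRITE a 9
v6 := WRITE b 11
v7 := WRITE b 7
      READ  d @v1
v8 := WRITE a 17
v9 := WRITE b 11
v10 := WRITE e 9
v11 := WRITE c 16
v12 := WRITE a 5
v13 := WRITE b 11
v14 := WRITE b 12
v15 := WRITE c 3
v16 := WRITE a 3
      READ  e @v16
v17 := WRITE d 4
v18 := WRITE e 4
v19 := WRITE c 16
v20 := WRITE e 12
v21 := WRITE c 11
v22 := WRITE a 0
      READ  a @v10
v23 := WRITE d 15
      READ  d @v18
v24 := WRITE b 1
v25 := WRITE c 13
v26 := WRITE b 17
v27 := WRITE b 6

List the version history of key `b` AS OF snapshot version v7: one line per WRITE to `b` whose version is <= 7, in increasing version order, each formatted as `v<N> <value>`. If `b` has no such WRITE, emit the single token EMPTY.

Scan writes for key=b with version <= 7:
  v1 WRITE a 16 -> skip
  v2 WRITE d 3 -> skip
  v3 WRITE a 2 -> skip
  v4 WRITE d 12 -> skip
  v5 WRITE a 9 -> skip
  v6 WRITE b 11 -> keep
  v7 WRITE b 7 -> keep
  v8 WRITE a 17 -> skip
  v9 WRITE b 11 -> drop (> snap)
  v10 WRITE e 9 -> skip
  v11 WRITE c 16 -> skip
  v12 WRITE a 5 -> skip
  v13 WRITE b 11 -> drop (> snap)
  v14 WRITE b 12 -> drop (> snap)
  v15 WRITE c 3 -> skip
  v16 WRITE a 3 -> skip
  v17 WRITE d 4 -> skip
  v18 WRITE e 4 -> skip
  v19 WRITE c 16 -> skip
  v20 WRITE e 12 -> skip
  v21 WRITE c 11 -> skip
  v22 WRITE a 0 -> skip
  v23 WRITE d 15 -> skip
  v24 WRITE b 1 -> drop (> snap)
  v25 WRITE c 13 -> skip
  v26 WRITE b 17 -> drop (> snap)
  v27 WRITE b 6 -> drop (> snap)
Collected: [(6, 11), (7, 7)]

Answer: v6 11
v7 7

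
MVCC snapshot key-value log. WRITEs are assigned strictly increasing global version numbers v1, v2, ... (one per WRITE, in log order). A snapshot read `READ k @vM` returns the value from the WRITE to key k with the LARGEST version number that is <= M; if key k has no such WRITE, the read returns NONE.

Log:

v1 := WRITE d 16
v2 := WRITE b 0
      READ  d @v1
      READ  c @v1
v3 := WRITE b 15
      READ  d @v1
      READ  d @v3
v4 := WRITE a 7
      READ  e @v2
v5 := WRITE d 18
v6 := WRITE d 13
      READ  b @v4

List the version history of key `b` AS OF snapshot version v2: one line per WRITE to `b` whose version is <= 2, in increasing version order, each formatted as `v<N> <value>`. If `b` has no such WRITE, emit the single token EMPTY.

Scan writes for key=b with version <= 2:
  v1 WRITE d 16 -> skip
  v2 WRITE b 0 -> keep
  v3 WRITE b 15 -> drop (> snap)
  v4 WRITE a 7 -> skip
  v5 WRITE d 18 -> skip
  v6 WRITE d 13 -> skip
Collected: [(2, 0)]

Answer: v2 0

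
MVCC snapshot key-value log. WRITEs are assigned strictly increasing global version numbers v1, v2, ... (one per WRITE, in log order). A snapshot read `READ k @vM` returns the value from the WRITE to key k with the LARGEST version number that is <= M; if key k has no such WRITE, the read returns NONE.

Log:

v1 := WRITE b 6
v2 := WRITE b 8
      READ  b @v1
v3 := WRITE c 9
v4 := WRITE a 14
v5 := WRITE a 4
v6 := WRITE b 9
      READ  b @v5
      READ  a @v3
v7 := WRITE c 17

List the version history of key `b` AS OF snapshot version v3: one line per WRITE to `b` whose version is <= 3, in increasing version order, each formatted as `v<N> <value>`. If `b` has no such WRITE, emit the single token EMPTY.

Scan writes for key=b with version <= 3:
  v1 WRITE b 6 -> keep
  v2 WRITE b 8 -> keep
  v3 WRITE c 9 -> skip
  v4 WRITE a 14 -> skip
  v5 WRITE a 4 -> skip
  v6 WRITE b 9 -> drop (> snap)
  v7 WRITE c 17 -> skip
Collected: [(1, 6), (2, 8)]

Answer: v1 6
v2 8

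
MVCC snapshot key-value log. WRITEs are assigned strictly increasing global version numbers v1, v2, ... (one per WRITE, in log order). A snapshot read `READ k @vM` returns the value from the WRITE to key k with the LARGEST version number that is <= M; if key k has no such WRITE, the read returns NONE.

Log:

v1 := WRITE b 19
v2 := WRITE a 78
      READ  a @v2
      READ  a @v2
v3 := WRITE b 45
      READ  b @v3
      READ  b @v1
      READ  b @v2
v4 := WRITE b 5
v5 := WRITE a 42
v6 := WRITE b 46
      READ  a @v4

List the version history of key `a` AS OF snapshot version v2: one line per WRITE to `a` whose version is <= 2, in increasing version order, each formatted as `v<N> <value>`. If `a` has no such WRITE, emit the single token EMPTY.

Scan writes for key=a with version <= 2:
  v1 WRITE b 19 -> skip
  v2 WRITE a 78 -> keep
  v3 WRITE b 45 -> skip
  v4 WRITE b 5 -> skip
  v5 WRITE a 42 -> drop (> snap)
  v6 WRITE b 46 -> skip
Collected: [(2, 78)]

Answer: v2 78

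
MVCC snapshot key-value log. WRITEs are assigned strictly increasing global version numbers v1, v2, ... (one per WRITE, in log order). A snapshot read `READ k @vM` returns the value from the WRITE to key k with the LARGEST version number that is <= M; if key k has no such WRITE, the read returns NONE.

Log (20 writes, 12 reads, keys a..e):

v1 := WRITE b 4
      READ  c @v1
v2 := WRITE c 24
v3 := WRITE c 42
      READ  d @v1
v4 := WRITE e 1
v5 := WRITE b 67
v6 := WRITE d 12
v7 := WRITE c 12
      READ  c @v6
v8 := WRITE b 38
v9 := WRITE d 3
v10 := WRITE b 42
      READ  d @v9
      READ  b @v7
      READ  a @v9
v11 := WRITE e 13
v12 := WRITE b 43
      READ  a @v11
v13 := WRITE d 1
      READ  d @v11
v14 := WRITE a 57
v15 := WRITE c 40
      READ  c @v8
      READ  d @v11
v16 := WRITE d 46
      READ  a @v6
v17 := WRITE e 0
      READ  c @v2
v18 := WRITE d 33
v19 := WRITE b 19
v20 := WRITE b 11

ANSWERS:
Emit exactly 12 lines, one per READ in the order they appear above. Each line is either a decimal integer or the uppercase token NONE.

v1: WRITE b=4  (b history now [(1, 4)])
READ c @v1: history=[] -> no version <= 1 -> NONE
v2: WRITE c=24  (c history now [(2, 24)])
v3: WRITE c=42  (c history now [(2, 24), (3, 42)])
READ d @v1: history=[] -> no version <= 1 -> NONE
v4: WRITE e=1  (e history now [(4, 1)])
v5: WRITE b=67  (b history now [(1, 4), (5, 67)])
v6: WRITE d=12  (d history now [(6, 12)])
v7: WRITE c=12  (c history now [(2, 24), (3, 42), (7, 12)])
READ c @v6: history=[(2, 24), (3, 42), (7, 12)] -> pick v3 -> 42
v8: WRITE b=38  (b history now [(1, 4), (5, 67), (8, 38)])
v9: WRITE d=3  (d history now [(6, 12), (9, 3)])
v10: WRITE b=42  (b history now [(1, 4), (5, 67), (8, 38), (10, 42)])
READ d @v9: history=[(6, 12), (9, 3)] -> pick v9 -> 3
READ b @v7: history=[(1, 4), (5, 67), (8, 38), (10, 42)] -> pick v5 -> 67
READ a @v9: history=[] -> no version <= 9 -> NONE
v11: WRITE e=13  (e history now [(4, 1), (11, 13)])
v12: WRITE b=43  (b history now [(1, 4), (5, 67), (8, 38), (10, 42), (12, 43)])
READ a @v11: history=[] -> no version <= 11 -> NONE
v13: WRITE d=1  (d history now [(6, 12), (9, 3), (13, 1)])
READ d @v11: history=[(6, 12), (9, 3), (13, 1)] -> pick v9 -> 3
v14: WRITE a=57  (a history now [(14, 57)])
v15: WRITE c=40  (c history now [(2, 24), (3, 42), (7, 12), (15, 40)])
READ c @v8: history=[(2, 24), (3, 42), (7, 12), (15, 40)] -> pick v7 -> 12
READ d @v11: history=[(6, 12), (9, 3), (13, 1)] -> pick v9 -> 3
v16: WRITE d=46  (d history now [(6, 12), (9, 3), (13, 1), (16, 46)])
READ a @v6: history=[(14, 57)] -> no version <= 6 -> NONE
v17: WRITE e=0  (e history now [(4, 1), (11, 13), (17, 0)])
READ c @v2: history=[(2, 24), (3, 42), (7, 12), (15, 40)] -> pick v2 -> 24
v18: WRITE d=33  (d history now [(6, 12), (9, 3), (13, 1), (16, 46), (18, 33)])
v19: WRITE b=19  (b history now [(1, 4), (5, 67), (8, 38), (10, 42), (12, 43), (19, 19)])
v20: WRITE b=11  (b history now [(1, 4), (5, 67), (8, 38), (10, 42), (12, 43), (19, 19), (20, 11)])

Answer: NONE
NONE
42
3
67
NONE
NONE
3
12
3
NONE
24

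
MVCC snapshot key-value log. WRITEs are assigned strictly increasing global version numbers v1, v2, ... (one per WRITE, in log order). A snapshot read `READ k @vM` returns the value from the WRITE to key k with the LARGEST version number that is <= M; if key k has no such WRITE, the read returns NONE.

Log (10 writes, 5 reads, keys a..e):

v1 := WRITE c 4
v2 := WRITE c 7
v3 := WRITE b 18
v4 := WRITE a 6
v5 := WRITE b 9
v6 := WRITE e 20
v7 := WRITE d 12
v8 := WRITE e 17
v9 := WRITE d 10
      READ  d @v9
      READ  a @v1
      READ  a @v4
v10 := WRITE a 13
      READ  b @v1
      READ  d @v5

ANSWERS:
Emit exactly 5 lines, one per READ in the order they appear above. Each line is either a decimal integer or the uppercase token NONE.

v1: WRITE c=4  (c history now [(1, 4)])
v2: WRITE c=7  (c history now [(1, 4), (2, 7)])
v3: WRITE b=18  (b history now [(3, 18)])
v4: WRITE a=6  (a history now [(4, 6)])
v5: WRITE b=9  (b history now [(3, 18), (5, 9)])
v6: WRITE e=20  (e history now [(6, 20)])
v7: WRITE d=12  (d history now [(7, 12)])
v8: WRITE e=17  (e history now [(6, 20), (8, 17)])
v9: WRITE d=10  (d history now [(7, 12), (9, 10)])
READ d @v9: history=[(7, 12), (9, 10)] -> pick v9 -> 10
READ a @v1: history=[(4, 6)] -> no version <= 1 -> NONE
READ a @v4: history=[(4, 6)] -> pick v4 -> 6
v10: WRITE a=13  (a history now [(4, 6), (10, 13)])
READ b @v1: history=[(3, 18), (5, 9)] -> no version <= 1 -> NONE
READ d @v5: history=[(7, 12), (9, 10)] -> no version <= 5 -> NONE

Answer: 10
NONE
6
NONE
NONE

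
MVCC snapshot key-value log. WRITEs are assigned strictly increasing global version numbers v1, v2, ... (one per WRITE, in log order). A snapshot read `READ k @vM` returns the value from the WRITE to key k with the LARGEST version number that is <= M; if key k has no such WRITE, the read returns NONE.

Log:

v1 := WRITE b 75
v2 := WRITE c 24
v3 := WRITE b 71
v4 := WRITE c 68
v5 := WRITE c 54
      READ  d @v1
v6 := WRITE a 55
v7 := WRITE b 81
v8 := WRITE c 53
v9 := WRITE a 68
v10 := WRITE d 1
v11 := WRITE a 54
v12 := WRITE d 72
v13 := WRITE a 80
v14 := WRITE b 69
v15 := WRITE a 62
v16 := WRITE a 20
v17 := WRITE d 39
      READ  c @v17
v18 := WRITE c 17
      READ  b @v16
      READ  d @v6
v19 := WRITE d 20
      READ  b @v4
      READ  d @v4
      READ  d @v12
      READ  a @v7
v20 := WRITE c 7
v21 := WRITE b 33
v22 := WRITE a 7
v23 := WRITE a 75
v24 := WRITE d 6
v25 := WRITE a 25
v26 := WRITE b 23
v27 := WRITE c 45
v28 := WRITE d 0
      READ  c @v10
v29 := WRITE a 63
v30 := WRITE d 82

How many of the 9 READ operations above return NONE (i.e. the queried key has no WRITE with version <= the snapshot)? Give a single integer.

v1: WRITE b=75  (b history now [(1, 75)])
v2: WRITE c=24  (c history now [(2, 24)])
v3: WRITE b=71  (b history now [(1, 75), (3, 71)])
v4: WRITE c=68  (c history now [(2, 24), (4, 68)])
v5: WRITE c=54  (c history now [(2, 24), (4, 68), (5, 54)])
READ d @v1: history=[] -> no version <= 1 -> NONE
v6: WRITE a=55  (a history now [(6, 55)])
v7: WRITE b=81  (b history now [(1, 75), (3, 71), (7, 81)])
v8: WRITE c=53  (c history now [(2, 24), (4, 68), (5, 54), (8, 53)])
v9: WRITE a=68  (a history now [(6, 55), (9, 68)])
v10: WRITE d=1  (d history now [(10, 1)])
v11: WRITE a=54  (a history now [(6, 55), (9, 68), (11, 54)])
v12: WRITE d=72  (d history now [(10, 1), (12, 72)])
v13: WRITE a=80  (a history now [(6, 55), (9, 68), (11, 54), (13, 80)])
v14: WRITE b=69  (b history now [(1, 75), (3, 71), (7, 81), (14, 69)])
v15: WRITE a=62  (a history now [(6, 55), (9, 68), (11, 54), (13, 80), (15, 62)])
v16: WRITE a=20  (a history now [(6, 55), (9, 68), (11, 54), (13, 80), (15, 62), (16, 20)])
v17: WRITE d=39  (d history now [(10, 1), (12, 72), (17, 39)])
READ c @v17: history=[(2, 24), (4, 68), (5, 54), (8, 53)] -> pick v8 -> 53
v18: WRITE c=17  (c history now [(2, 24), (4, 68), (5, 54), (8, 53), (18, 17)])
READ b @v16: history=[(1, 75), (3, 71), (7, 81), (14, 69)] -> pick v14 -> 69
READ d @v6: history=[(10, 1), (12, 72), (17, 39)] -> no version <= 6 -> NONE
v19: WRITE d=20  (d history now [(10, 1), (12, 72), (17, 39), (19, 20)])
READ b @v4: history=[(1, 75), (3, 71), (7, 81), (14, 69)] -> pick v3 -> 71
READ d @v4: history=[(10, 1), (12, 72), (17, 39), (19, 20)] -> no version <= 4 -> NONE
READ d @v12: history=[(10, 1), (12, 72), (17, 39), (19, 20)] -> pick v12 -> 72
READ a @v7: history=[(6, 55), (9, 68), (11, 54), (13, 80), (15, 62), (16, 20)] -> pick v6 -> 55
v20: WRITE c=7  (c history now [(2, 24), (4, 68), (5, 54), (8, 53), (18, 17), (20, 7)])
v21: WRITE b=33  (b history now [(1, 75), (3, 71), (7, 81), (14, 69), (21, 33)])
v22: WRITE a=7  (a history now [(6, 55), (9, 68), (11, 54), (13, 80), (15, 62), (16, 20), (22, 7)])
v23: WRITE a=75  (a history now [(6, 55), (9, 68), (11, 54), (13, 80), (15, 62), (16, 20), (22, 7), (23, 75)])
v24: WRITE d=6  (d history now [(10, 1), (12, 72), (17, 39), (19, 20), (24, 6)])
v25: WRITE a=25  (a history now [(6, 55), (9, 68), (11, 54), (13, 80), (15, 62), (16, 20), (22, 7), (23, 75), (25, 25)])
v26: WRITE b=23  (b history now [(1, 75), (3, 71), (7, 81), (14, 69), (21, 33), (26, 23)])
v27: WRITE c=45  (c history now [(2, 24), (4, 68), (5, 54), (8, 53), (18, 17), (20, 7), (27, 45)])
v28: WRITE d=0  (d history now [(10, 1), (12, 72), (17, 39), (19, 20), (24, 6), (28, 0)])
READ c @v10: history=[(2, 24), (4, 68), (5, 54), (8, 53), (18, 17), (20, 7), (27, 45)] -> pick v8 -> 53
v29: WRITE a=63  (a history now [(6, 55), (9, 68), (11, 54), (13, 80), (15, 62), (16, 20), (22, 7), (23, 75), (25, 25), (29, 63)])
v30: WRITE d=82  (d history now [(10, 1), (12, 72), (17, 39), (19, 20), (24, 6), (28, 0), (30, 82)])
Read results in order: ['NONE', '53', '69', 'NONE', '71', 'NONE', '72', '55', '53']
NONE count = 3

Answer: 3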